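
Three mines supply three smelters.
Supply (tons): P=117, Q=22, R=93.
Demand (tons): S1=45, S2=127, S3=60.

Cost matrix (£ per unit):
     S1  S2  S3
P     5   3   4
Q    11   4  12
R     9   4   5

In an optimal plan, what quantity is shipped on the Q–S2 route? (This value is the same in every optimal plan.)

The minimum-cost plan:
  P->S1: 45 × £5 = £225
  P->S2: 12 × £3 = £36
  P->S3: 60 × £4 = £240
  Q->S2: 22 × £4 = £88
  R->S2: 93 × £4 = £372
Total cost = £961.
So Q→S2 carries 22 tons.

22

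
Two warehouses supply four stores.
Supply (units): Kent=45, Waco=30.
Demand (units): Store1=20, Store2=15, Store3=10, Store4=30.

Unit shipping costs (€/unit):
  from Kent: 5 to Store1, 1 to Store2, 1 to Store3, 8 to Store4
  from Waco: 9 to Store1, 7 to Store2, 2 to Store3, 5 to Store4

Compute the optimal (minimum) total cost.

A cheapest plan:
  Kent–Store1: 20 × €5 = €100
  Kent–Store2: 15 × €1 = €15
  Kent–Store3: 10 × €1 = €10
  Waco–Store4: 30 × €5 = €150
Total = 100 + 15 + 10 + 150 = €275.

275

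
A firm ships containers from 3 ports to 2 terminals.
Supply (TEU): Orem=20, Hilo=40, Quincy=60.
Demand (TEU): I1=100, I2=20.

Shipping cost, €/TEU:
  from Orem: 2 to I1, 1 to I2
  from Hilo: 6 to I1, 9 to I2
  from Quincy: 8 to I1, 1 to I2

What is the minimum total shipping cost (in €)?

One minimum-cost allocation:
  Orem to I1: 20 × €2 = €40
  Hilo to I1: 40 × €6 = €240
  Quincy to I1: 40 × €8 = €320
  Quincy to I2: 20 × €1 = €20
Total = 40 + 240 + 320 + 20 = €620.

620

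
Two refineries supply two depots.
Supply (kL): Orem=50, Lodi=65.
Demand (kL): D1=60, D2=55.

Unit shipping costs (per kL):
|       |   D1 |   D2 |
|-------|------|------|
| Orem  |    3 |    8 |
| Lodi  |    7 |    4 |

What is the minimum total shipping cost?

440

Optimal allocation:
  Orem→D1: 50 kL
  Lodi→D1: 10 kL
  Lodi→D2: 55 kL
Total cost = 440.
(Supply check: Orem ships 50; Lodi ships 65.)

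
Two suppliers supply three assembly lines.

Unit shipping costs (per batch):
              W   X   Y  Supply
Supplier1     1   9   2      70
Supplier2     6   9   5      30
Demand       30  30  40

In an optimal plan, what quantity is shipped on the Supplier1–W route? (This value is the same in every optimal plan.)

30

Solving gives:
  Supplier1 to W: 30 × 1 = 30
  Supplier1 to Y: 40 × 2 = 80
  Supplier2 to X: 30 × 9 = 270
Total cost = 380.
So Supplier1→W carries 30 batches.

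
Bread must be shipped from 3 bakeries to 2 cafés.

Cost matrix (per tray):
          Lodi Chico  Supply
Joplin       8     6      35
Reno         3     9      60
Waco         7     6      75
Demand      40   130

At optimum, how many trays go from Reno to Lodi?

40

Optimal shipments:
  Joplin to Chico: 35 × 6 = 210
  Reno to Lodi: 40 × 3 = 120
  Reno to Chico: 20 × 9 = 180
  Waco to Chico: 75 × 6 = 450
Total cost = 960.
So Reno→Lodi carries 40 trays.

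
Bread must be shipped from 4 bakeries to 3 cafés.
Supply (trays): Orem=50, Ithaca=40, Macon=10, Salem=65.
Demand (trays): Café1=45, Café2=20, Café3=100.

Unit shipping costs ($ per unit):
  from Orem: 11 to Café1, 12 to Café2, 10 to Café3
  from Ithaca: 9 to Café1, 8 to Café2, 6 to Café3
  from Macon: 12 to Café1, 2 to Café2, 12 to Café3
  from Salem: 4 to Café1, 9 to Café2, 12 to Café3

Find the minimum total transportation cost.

1150

An optimal shipping plan:
  Orem→Café3: 50 trays
  Ithaca→Café3: 40 trays
  Macon→Café2: 10 trays
  Salem→Café1: 45 trays
  Salem→Café2: 10 trays
  Salem→Café3: 10 trays
Total cost = $1150.
(Supply check: Orem ships 50; Ithaca ships 40; Macon ships 10; Salem ships 65.)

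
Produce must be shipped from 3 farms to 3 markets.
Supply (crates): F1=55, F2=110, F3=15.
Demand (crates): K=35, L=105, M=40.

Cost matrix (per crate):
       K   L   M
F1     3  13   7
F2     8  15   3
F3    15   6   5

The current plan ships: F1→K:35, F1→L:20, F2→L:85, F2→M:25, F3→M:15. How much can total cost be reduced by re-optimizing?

165

Current plan cost = 35·3 + 20·13 + 85·15 + 25·3 + 15·5 = 1790.
Optimal plan:
  F1–K: 35 × 3 = 105
  F1–L: 20 × 13 = 260
  F2–L: 70 × 15 = 1050
  F2–M: 40 × 3 = 120
  F3–L: 15 × 6 = 90
Optimal cost = 1625.
Saving = 1790 − 1625 = 165.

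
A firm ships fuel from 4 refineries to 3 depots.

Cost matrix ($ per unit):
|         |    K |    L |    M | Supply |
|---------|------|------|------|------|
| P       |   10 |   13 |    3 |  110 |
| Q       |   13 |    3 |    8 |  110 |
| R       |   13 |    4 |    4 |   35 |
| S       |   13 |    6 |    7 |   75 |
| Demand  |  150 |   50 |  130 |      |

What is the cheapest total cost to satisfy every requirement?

One minimum-cost allocation:
  P→K: 15 × $10 = $150
  P→M: 95 × $3 = $285
  Q→K: 60 × $13 = $780
  Q→L: 50 × $3 = $150
  R→M: 35 × $4 = $140
  S→K: 75 × $13 = $975
Total = 150 + 285 + 780 + 150 + 140 + 975 = $2480.
(Supply check: P ships 110; Q ships 110; R ships 35; S ships 75.)

2480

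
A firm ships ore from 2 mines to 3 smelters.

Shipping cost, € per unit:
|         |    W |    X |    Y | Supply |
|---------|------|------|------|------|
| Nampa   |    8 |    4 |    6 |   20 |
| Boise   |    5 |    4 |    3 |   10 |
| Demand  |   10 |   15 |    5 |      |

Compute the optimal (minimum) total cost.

140

Optimal allocation:
  Nampa–W: 5 tons
  Nampa–X: 15 tons
  Boise–W: 5 tons
  Boise–Y: 5 tons
Total cost = €140.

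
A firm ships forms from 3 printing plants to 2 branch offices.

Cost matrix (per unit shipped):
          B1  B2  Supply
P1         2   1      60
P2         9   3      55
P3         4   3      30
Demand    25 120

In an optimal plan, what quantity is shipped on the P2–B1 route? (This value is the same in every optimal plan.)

Optimal shipments:
  P1→B1: 25 × 2 = 50
  P1→B2: 35 × 1 = 35
  P2→B2: 55 × 3 = 165
  P3→B2: 30 × 3 = 90
Total cost = 340.
The route P2→B1 is not used.

0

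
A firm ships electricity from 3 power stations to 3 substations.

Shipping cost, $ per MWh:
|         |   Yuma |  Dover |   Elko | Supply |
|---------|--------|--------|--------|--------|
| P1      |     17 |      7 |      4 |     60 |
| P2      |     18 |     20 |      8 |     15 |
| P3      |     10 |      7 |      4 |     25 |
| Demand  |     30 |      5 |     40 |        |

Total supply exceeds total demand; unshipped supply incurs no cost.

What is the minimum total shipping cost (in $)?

530

A cheapest plan:
  P1 to Yuma: 5 × $17 = $85
  P1 to Dover: 5 × $7 = $35
  P1 to Elko: 40 × $4 = $160
  P3 to Yuma: 25 × $10 = $250
Total = 85 + 35 + 160 + 250 = $530.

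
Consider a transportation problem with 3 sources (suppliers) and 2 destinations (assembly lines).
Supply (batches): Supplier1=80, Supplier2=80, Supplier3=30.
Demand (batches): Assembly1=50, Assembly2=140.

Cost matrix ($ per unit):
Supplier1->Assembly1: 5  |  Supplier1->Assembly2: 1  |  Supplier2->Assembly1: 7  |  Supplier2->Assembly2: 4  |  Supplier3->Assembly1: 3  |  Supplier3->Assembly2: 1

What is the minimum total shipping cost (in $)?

550

One minimum-cost allocation:
  Supplier1 to Assembly2: 80 × $1 = $80
  Supplier2 to Assembly1: 20 × $7 = $140
  Supplier2 to Assembly2: 60 × $4 = $240
  Supplier3 to Assembly1: 30 × $3 = $90
Total = 80 + 140 + 240 + 90 = $550.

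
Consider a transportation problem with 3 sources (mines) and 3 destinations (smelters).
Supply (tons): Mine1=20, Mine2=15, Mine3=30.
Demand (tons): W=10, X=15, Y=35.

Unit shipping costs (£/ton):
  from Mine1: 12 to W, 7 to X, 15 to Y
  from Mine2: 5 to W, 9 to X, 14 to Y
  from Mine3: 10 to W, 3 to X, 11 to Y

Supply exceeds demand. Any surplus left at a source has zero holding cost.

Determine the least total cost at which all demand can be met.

555

A cheapest plan:
  Mine1→X: 15 × £7 = £105
  Mine2→W: 10 × £5 = £50
  Mine2→Y: 5 × £14 = £70
  Mine3→Y: 30 × £11 = £330
Total = 105 + 50 + 70 + 330 = £555.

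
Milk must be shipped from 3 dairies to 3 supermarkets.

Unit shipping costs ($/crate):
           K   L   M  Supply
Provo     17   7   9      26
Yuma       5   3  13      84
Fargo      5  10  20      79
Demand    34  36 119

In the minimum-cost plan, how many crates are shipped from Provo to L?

0

The minimum-cost plan:
  Provo→M: 26 crates
  Yuma→M: 84 crates
  Fargo→K: 34 crates
  Fargo→L: 36 crates
  Fargo→M: 9 crates
Total cost = $2036.
The route Provo→L is not used.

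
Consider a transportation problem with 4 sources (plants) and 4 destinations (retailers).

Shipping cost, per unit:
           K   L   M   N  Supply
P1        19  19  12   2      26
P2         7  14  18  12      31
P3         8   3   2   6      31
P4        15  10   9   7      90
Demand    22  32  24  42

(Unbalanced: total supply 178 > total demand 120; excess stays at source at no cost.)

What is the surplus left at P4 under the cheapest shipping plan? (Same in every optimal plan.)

Minimum-cost shipments:
  P1 to N: 26 × 2 = 52
  P2 to K: 22 × 7 = 154
  P3 to L: 7 × 3 = 21
  P3 to M: 24 × 2 = 48
  P4 to L: 25 × 10 = 250
  P4 to N: 16 × 7 = 112
Total cost = 637.
P4 ships 41 of its 90, leaving 49.

49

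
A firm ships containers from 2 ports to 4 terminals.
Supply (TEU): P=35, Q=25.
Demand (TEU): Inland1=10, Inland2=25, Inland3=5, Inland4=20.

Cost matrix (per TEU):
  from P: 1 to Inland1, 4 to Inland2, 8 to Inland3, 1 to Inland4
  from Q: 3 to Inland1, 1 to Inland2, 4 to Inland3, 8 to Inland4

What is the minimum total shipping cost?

A cheapest plan:
  P–Inland1: 10 × 1 = 10
  P–Inland2: 5 × 4 = 20
  P–Inland4: 20 × 1 = 20
  Q–Inland2: 20 × 1 = 20
  Q–Inland3: 5 × 4 = 20
Total = 10 + 20 + 20 + 20 + 20 = 90.

90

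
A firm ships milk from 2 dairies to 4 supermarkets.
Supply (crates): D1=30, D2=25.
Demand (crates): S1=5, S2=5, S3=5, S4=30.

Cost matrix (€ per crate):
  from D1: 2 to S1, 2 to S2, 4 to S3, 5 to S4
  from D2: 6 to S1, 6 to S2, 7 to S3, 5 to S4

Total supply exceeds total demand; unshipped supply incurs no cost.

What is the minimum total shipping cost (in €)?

190

A cheapest plan:
  D1 to S1: 5 × €2 = €10
  D1 to S2: 5 × €2 = €10
  D1 to S3: 5 × €4 = €20
  D1 to S4: 5 × €5 = €25
  D2 to S4: 25 × €5 = €125
Total = 10 + 10 + 20 + 25 + 125 = €190.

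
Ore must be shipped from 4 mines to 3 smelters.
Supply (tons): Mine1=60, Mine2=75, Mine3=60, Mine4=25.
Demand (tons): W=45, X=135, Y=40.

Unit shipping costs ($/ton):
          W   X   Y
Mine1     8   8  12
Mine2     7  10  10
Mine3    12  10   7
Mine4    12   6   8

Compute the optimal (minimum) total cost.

An optimal shipping plan:
  Mine1 to X: 60 × $8 = $480
  Mine2 to W: 45 × $7 = $315
  Mine2 to X: 30 × $10 = $300
  Mine3 to X: 20 × $10 = $200
  Mine3 to Y: 40 × $7 = $280
  Mine4 to X: 25 × $6 = $150
Total = 480 + 315 + 300 + 200 + 280 + 150 = $1725.
(Supply check: Mine1 ships 60; Mine2 ships 75; Mine3 ships 60; Mine4 ships 25.)

1725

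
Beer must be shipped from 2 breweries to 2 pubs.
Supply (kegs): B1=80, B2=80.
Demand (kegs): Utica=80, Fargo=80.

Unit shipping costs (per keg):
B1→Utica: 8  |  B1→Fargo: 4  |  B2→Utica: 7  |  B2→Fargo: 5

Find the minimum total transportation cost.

880

An optimal shipping plan:
  B1–Fargo: 80 × 4 = 320
  B2–Utica: 80 × 7 = 560
Total = 320 + 560 = 880.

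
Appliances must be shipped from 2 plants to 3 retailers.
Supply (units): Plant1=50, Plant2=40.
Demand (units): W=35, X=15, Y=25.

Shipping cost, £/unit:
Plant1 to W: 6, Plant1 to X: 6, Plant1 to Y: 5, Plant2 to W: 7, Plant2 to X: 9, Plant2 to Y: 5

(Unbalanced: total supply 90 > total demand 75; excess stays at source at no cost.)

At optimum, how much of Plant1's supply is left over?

An optimal plan:
  Plant1 to W: 35 × £6 = £210
  Plant1 to X: 15 × £6 = £90
  Plant2 to Y: 25 × £5 = £125
Total cost = £425.
Plant1 ships 50 of its 50, leaving 0.

0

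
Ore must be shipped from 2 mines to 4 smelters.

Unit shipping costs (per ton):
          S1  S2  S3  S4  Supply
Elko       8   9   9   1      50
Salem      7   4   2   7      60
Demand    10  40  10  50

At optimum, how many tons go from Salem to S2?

The minimum-cost plan:
  Elko–S4: 50 × 1 = 50
  Salem–S1: 10 × 7 = 70
  Salem–S2: 40 × 4 = 160
  Salem–S3: 10 × 2 = 20
Total cost = 300.
So Salem→S2 carries 40 tons.

40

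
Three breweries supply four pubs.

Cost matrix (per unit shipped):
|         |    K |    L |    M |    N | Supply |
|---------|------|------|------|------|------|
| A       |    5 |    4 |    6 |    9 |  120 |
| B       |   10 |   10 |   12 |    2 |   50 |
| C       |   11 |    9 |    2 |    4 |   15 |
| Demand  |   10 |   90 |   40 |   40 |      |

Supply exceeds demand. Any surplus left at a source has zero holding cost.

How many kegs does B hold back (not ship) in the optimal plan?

5

Minimum-cost shipments:
  A→K: 5 × 5 = 25
  A→L: 90 × 4 = 360
  A→M: 25 × 6 = 150
  B→K: 5 × 10 = 50
  B→N: 40 × 2 = 80
  C→M: 15 × 2 = 30
Total cost = 695.
B ships 45 of its 50, leaving 5.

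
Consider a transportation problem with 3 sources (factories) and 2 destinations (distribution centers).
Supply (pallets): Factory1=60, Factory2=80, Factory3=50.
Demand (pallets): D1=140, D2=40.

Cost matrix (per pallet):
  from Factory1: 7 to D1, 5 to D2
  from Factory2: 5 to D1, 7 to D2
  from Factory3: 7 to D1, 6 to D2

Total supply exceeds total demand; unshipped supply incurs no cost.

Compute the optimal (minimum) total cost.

1020

An optimal shipping plan:
  Factory1 to D1: 10 × 7 = 70
  Factory1 to D2: 40 × 5 = 200
  Factory2 to D1: 80 × 5 = 400
  Factory3 to D1: 50 × 7 = 350
Total = 70 + 200 + 400 + 350 = 1020.
(Supply check: Factory1 ships 50; Factory2 ships 80; Factory3 ships 50.)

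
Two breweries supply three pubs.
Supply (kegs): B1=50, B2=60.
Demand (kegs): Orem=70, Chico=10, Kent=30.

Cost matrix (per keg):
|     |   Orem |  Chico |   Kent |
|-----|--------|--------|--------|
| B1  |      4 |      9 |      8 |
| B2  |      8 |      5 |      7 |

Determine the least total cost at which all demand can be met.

620

One minimum-cost allocation:
  B1->Orem: 50 kegs
  B2->Orem: 20 kegs
  B2->Chico: 10 kegs
  B2->Kent: 30 kegs
Total cost = 620.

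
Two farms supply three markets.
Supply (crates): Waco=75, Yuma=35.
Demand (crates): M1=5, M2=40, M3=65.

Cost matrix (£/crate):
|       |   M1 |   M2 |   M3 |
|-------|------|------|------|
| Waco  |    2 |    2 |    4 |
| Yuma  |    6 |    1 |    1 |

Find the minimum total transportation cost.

245

One minimum-cost allocation:
  Waco–M1: 5 crates
  Waco–M2: 40 crates
  Waco–M3: 30 crates
  Yuma–M3: 35 crates
Total cost = £245.
(Supply check: Waco ships 75; Yuma ships 35.)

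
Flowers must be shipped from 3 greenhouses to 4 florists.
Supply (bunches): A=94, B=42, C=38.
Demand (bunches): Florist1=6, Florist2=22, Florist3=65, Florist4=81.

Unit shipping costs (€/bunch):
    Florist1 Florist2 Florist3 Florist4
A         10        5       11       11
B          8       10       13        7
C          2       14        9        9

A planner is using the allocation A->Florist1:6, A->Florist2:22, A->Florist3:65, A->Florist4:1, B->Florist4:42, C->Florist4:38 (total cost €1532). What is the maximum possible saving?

36

Current plan cost = 6·10 + 22·5 + 65·11 + 1·11 + 42·7 + 38·9 = €1532.
Optimal plan:
  A–Florist2: 22 × €5 = €110
  A–Florist3: 33 × €11 = €363
  A–Florist4: 39 × €11 = €429
  B–Florist4: 42 × €7 = €294
  C–Florist1: 6 × €2 = €12
  C–Florist3: 32 × €9 = €288
Optimal cost = €1496.
Saving = 1532 − 1496 = €36.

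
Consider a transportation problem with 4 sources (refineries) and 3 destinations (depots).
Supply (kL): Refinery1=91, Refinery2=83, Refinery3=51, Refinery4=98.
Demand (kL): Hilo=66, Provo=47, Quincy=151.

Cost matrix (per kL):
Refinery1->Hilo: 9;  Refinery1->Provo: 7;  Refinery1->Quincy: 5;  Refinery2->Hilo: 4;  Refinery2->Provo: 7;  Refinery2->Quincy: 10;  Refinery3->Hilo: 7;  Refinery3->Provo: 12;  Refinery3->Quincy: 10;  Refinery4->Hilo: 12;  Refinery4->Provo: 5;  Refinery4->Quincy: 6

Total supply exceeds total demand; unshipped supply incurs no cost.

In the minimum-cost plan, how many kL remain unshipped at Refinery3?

Minimum-cost shipments:
  Refinery1–Quincy: 91 × 5 = 455
  Refinery2–Hilo: 66 × 4 = 264
  Refinery2–Provo: 9 × 7 = 63
  Refinery4–Provo: 38 × 5 = 190
  Refinery4–Quincy: 60 × 6 = 360
Total cost = 1332.
Refinery3 ships 0 of its 51, leaving 51.

51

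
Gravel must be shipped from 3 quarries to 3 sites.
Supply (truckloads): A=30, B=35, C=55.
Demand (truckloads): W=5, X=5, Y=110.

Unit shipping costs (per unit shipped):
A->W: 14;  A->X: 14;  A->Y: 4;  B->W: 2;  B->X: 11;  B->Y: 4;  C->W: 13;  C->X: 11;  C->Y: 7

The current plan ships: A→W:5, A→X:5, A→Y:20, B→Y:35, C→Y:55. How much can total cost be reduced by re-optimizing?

90

Current plan cost = 5·14 + 5·14 + 20·4 + 35·4 + 55·7 = 745.
Optimal plan:
  A->Y: 30 × 4 = 120
  B->W: 5 × 2 = 10
  B->Y: 30 × 4 = 120
  C->X: 5 × 11 = 55
  C->Y: 50 × 7 = 350
Optimal cost = 655.
Saving = 745 − 655 = 90.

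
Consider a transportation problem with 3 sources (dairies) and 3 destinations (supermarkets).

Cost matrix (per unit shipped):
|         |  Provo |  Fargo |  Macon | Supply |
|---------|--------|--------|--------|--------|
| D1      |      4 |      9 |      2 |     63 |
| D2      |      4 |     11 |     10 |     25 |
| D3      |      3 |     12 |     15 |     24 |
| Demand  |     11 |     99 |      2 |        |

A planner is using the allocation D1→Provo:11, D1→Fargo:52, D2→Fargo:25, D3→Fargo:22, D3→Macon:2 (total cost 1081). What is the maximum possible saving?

64

Current plan cost = 11·4 + 52·9 + 25·11 + 22·12 + 2·15 = 1081.
Optimal plan:
  D1–Fargo: 61 × 9 = 549
  D1–Macon: 2 × 2 = 4
  D2–Fargo: 25 × 11 = 275
  D3–Provo: 11 × 3 = 33
  D3–Fargo: 13 × 12 = 156
Optimal cost = 1017.
Saving = 1081 − 1017 = 64.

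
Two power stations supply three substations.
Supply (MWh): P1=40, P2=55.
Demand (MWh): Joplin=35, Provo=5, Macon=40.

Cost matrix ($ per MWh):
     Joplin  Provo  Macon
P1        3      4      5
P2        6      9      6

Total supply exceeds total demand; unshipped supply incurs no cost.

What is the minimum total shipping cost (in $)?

365

A cheapest plan:
  P1–Joplin: 35 MWh
  P1–Provo: 5 MWh
  P2–Macon: 40 MWh
Total cost = $365.
(Supply check: P1 ships 40; P2 ships 40.)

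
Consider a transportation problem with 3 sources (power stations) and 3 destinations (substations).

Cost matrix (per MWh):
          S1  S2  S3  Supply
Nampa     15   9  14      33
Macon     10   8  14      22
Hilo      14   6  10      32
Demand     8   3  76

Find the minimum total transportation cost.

One minimum-cost allocation:
  Nampa–S3: 33 MWh
  Macon–S1: 8 MWh
  Macon–S2: 3 MWh
  Macon–S3: 11 MWh
  Hilo–S3: 32 MWh
Total cost = 1040.
(Supply check: Nampa ships 33; Macon ships 22; Hilo ships 32.)

1040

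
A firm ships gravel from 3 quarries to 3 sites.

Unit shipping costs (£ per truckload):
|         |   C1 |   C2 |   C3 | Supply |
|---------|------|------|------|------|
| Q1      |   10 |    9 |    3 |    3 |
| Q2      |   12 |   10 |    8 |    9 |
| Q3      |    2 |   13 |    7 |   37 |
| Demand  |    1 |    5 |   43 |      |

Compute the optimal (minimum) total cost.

345

An optimal shipping plan:
  Q1→C3: 3 × £3 = £9
  Q2→C2: 5 × £10 = £50
  Q2→C3: 4 × £8 = £32
  Q3→C1: 1 × £2 = £2
  Q3→C3: 36 × £7 = £252
Total = 9 + 50 + 32 + 2 + 252 = £345.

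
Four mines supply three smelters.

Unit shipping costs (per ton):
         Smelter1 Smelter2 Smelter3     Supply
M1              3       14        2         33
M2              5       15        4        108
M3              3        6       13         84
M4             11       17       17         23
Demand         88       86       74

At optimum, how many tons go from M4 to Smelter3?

Optimal shipments:
  M1–Smelter3: 33 tons
  M2–Smelter1: 67 tons
  M2–Smelter3: 41 tons
  M3–Smelter2: 84 tons
  M4–Smelter1: 21 tons
  M4–Smelter2: 2 tons
Total cost = 1334.
The route M4→Smelter3 is not used.

0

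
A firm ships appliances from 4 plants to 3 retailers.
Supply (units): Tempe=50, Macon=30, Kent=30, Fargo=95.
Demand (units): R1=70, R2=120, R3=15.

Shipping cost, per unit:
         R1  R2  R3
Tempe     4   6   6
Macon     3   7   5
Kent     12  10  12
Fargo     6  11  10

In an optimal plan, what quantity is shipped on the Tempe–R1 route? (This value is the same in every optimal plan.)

Solving gives:
  Tempe–R2: 50 units
  Macon–R2: 15 units
  Macon–R3: 15 units
  Kent–R2: 30 units
  Fargo–R1: 70 units
  Fargo–R2: 25 units
Total cost = 1475.
The route Tempe→R1 is not used.

0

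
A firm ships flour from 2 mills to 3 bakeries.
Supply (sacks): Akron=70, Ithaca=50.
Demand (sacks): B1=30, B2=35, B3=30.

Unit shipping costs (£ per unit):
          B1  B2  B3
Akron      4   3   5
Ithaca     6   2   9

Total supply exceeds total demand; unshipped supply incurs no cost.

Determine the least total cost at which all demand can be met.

340

One minimum-cost allocation:
  Akron to B1: 30 sacks
  Akron to B3: 30 sacks
  Ithaca to B2: 35 sacks
Total cost = £340.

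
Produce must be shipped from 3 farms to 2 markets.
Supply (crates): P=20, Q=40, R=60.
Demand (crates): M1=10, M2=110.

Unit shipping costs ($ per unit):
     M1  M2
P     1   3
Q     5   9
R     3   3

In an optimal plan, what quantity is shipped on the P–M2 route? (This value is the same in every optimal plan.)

20

Solving gives:
  P–M2: 20 × $3 = $60
  Q–M1: 10 × $5 = $50
  Q–M2: 30 × $9 = $270
  R–M2: 60 × $3 = $180
Total cost = $560.
So P→M2 carries 20 crates.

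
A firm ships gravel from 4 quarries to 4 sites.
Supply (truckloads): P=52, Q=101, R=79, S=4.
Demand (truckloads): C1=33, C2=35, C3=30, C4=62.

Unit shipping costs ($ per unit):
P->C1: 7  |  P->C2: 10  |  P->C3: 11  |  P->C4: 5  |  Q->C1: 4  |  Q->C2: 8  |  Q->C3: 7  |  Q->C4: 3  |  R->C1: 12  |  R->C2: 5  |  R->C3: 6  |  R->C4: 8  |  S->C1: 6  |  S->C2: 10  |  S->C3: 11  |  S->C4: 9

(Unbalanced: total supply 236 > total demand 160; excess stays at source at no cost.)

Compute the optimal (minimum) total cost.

A cheapest plan:
  Q to C1: 33 × $4 = $132
  Q to C4: 62 × $3 = $186
  R to C2: 35 × $5 = $175
  R to C3: 30 × $6 = $180
Total = 132 + 186 + 175 + 180 = $673.

673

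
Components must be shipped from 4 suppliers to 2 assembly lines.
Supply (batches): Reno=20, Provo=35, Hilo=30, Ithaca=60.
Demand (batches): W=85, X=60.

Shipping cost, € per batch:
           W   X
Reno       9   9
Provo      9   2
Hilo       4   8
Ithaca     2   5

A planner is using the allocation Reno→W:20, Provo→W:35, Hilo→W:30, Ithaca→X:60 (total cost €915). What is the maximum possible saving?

Current plan cost = 20·9 + 35·9 + 30·4 + 60·5 = €915.
Optimal plan:
  Reno to X: 20 batches
  Provo to X: 35 batches
  Hilo to W: 30 batches
  Ithaca to W: 55 batches
  Ithaca to X: 5 batches
Optimal cost = €505.
Saving = 915 − 505 = €410.

410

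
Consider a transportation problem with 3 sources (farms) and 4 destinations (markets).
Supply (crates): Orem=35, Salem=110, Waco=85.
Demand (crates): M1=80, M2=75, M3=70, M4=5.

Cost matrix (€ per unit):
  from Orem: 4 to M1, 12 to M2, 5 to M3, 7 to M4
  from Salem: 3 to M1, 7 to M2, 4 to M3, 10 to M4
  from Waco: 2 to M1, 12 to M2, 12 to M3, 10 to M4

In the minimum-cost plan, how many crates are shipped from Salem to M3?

Optimal shipments:
  Orem->M3: 35 crates
  Salem->M2: 75 crates
  Salem->M3: 35 crates
  Waco->M1: 80 crates
  Waco->M4: 5 crates
Total cost = €1050.
So Salem→M3 carries 35 crates.

35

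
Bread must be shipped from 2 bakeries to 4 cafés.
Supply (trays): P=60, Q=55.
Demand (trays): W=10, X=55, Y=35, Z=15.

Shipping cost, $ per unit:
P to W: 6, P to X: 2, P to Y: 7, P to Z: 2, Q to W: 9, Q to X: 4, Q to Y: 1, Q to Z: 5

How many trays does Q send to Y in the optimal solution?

35

The minimum-cost plan:
  P->W: 10 × $6 = $60
  P->X: 35 × $2 = $70
  P->Z: 15 × $2 = $30
  Q->X: 20 × $4 = $80
  Q->Y: 35 × $1 = $35
Total cost = $275.
So Q→Y carries 35 trays.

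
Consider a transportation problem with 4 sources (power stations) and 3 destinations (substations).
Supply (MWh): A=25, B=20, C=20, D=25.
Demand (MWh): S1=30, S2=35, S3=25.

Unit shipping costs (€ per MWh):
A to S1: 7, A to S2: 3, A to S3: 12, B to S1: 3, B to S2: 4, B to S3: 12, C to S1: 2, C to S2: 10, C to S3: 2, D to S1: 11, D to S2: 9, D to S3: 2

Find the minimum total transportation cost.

A cheapest plan:
  A to S2: 25 × €3 = €75
  B to S1: 10 × €3 = €30
  B to S2: 10 × €4 = €40
  C to S1: 20 × €2 = €40
  D to S3: 25 × €2 = €50
Total = 75 + 30 + 40 + 40 + 50 = €235.
(Supply check: A ships 25; B ships 20; C ships 20; D ships 25.)

235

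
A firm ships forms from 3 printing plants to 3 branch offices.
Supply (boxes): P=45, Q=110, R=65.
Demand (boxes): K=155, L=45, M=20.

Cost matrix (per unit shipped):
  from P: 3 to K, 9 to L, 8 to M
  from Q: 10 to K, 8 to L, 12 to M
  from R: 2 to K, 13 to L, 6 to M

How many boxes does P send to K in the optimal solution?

45

The minimum-cost plan:
  P->K: 45 × 3 = 135
  Q->K: 45 × 10 = 450
  Q->L: 45 × 8 = 360
  Q->M: 20 × 12 = 240
  R->K: 65 × 2 = 130
Total cost = 1315.
So P→K carries 45 boxes.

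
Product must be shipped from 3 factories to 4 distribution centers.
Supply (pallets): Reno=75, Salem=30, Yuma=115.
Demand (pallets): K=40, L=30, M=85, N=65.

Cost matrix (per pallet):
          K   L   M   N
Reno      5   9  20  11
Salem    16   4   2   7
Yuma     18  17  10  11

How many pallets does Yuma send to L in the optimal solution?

0

The minimum-cost plan:
  Reno to K: 40 × 5 = 200
  Reno to L: 30 × 9 = 270
  Reno to N: 5 × 11 = 55
  Salem to M: 30 × 2 = 60
  Yuma to M: 55 × 10 = 550
  Yuma to N: 60 × 11 = 660
Total cost = 1795.
The route Yuma→L is not used.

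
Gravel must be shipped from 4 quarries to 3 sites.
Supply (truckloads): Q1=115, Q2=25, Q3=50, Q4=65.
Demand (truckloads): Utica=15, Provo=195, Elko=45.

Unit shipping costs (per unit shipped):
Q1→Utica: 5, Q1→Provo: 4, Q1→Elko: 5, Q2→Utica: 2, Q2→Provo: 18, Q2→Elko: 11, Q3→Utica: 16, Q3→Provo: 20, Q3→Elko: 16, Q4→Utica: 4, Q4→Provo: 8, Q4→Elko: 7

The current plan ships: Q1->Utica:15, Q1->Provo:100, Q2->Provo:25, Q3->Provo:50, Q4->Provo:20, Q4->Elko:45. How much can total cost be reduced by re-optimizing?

420

Current plan cost = 15·5 + 100·4 + 25·18 + 50·20 + 20·8 + 45·7 = 2400.
Optimal plan:
  Q1–Provo: 115 × 4 = 460
  Q2–Utica: 15 × 2 = 30
  Q2–Elko: 10 × 11 = 110
  Q3–Provo: 15 × 20 = 300
  Q3–Elko: 35 × 16 = 560
  Q4–Provo: 65 × 8 = 520
Optimal cost = 1980.
Saving = 2400 − 1980 = 420.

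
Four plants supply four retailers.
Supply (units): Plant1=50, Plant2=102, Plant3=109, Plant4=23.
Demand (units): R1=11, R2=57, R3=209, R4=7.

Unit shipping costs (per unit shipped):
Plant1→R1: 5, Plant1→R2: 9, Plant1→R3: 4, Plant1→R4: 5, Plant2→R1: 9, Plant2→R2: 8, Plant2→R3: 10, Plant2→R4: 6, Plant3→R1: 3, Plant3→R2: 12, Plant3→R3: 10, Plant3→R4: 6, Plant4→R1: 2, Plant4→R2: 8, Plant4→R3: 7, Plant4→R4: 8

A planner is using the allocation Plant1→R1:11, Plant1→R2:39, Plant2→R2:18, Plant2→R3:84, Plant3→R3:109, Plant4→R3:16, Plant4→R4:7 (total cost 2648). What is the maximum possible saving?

Current plan cost = 11·5 + 39·9 + 18·8 + 84·10 + 109·10 + 16·7 + 7·8 = 2648.
Optimal plan:
  Plant1→R3: 50 × 4 = 200
  Plant2→R2: 57 × 8 = 456
  Plant2→R3: 38 × 10 = 380
  Plant2→R4: 7 × 6 = 42
  Plant3→R1: 11 × 3 = 33
  Plant3→R3: 98 × 10 = 980
  Plant4→R3: 23 × 7 = 161
Optimal cost = 2252.
Saving = 2648 − 2252 = 396.

396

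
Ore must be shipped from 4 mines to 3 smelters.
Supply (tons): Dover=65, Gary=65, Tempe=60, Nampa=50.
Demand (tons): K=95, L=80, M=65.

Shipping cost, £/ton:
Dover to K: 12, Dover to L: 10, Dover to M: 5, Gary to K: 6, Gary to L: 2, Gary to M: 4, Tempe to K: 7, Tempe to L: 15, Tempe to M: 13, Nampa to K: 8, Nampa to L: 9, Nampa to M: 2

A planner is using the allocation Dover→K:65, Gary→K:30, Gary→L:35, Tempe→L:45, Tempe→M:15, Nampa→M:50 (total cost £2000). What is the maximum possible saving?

Current plan cost = 65·12 + 30·6 + 35·2 + 45·15 + 15·13 + 50·2 = £2000.
Optimal plan:
  Dover->L: 15 × £10 = £150
  Dover->M: 50 × £5 = £250
  Gary->L: 65 × £2 = £130
  Tempe->K: 60 × £7 = £420
  Nampa->K: 35 × £8 = £280
  Nampa->M: 15 × £2 = £30
Optimal cost = £1260.
Saving = 2000 − 1260 = £740.

740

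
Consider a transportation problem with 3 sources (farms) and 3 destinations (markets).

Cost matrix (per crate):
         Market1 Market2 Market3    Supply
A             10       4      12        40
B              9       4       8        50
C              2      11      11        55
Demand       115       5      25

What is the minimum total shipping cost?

905

A cheapest plan:
  A->Market1: 35 × 10 = 350
  A->Market2: 5 × 4 = 20
  B->Market1: 25 × 9 = 225
  B->Market3: 25 × 8 = 200
  C->Market1: 55 × 2 = 110
Total = 350 + 20 + 225 + 200 + 110 = 905.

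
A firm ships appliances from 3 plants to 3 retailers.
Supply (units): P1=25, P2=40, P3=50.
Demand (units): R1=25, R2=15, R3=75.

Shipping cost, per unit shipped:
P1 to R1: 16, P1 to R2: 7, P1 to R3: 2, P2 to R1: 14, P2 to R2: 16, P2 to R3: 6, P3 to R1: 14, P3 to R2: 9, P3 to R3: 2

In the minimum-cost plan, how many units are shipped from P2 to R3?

Optimal shipments:
  P1->R2: 15 units
  P1->R3: 10 units
  P2->R1: 25 units
  P2->R3: 15 units
  P3->R3: 50 units
Total cost = 665.
So P2→R3 carries 15 units.

15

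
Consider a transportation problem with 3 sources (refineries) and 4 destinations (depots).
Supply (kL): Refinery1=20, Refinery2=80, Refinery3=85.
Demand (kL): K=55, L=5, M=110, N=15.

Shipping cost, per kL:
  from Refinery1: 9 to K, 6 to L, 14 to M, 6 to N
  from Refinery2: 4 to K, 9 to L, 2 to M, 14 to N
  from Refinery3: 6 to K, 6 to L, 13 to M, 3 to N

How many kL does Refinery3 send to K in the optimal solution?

The minimum-cost plan:
  Refinery1 to L: 5 kL
  Refinery1 to M: 15 kL
  Refinery2 to M: 80 kL
  Refinery3 to K: 55 kL
  Refinery3 to M: 15 kL
  Refinery3 to N: 15 kL
Total cost = 970.
So Refinery3→K carries 55 kL.

55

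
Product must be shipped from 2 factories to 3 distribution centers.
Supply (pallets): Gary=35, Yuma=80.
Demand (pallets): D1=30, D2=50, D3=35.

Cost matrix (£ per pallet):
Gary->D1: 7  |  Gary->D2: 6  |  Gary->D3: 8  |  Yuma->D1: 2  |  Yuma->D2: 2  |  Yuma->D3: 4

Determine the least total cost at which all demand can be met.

An optimal shipping plan:
  Gary→D2: 35 × £6 = £210
  Yuma→D1: 30 × £2 = £60
  Yuma→D2: 15 × £2 = £30
  Yuma→D3: 35 × £4 = £140
Total = 210 + 60 + 30 + 140 = £440.

440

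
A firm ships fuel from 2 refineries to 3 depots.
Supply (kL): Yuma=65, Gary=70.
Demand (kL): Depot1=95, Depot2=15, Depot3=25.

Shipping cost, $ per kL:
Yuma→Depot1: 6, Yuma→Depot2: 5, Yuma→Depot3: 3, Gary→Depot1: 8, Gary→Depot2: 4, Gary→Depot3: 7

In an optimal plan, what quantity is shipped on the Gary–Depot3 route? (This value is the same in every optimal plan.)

Optimal shipments:
  Yuma–Depot1: 40 × $6 = $240
  Yuma–Depot3: 25 × $3 = $75
  Gary–Depot1: 55 × $8 = $440
  Gary–Depot2: 15 × $4 = $60
Total cost = $815.
The route Gary→Depot3 is not used.

0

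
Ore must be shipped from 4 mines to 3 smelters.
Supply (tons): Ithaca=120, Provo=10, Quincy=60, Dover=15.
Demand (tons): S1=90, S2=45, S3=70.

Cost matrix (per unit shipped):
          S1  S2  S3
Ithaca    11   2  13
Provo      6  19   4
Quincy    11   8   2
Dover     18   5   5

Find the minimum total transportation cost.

1215

One minimum-cost allocation:
  Ithaca to S1: 75 × 11 = 825
  Ithaca to S2: 45 × 2 = 90
  Provo to S1: 10 × 6 = 60
  Quincy to S1: 5 × 11 = 55
  Quincy to S3: 55 × 2 = 110
  Dover to S3: 15 × 5 = 75
Total = 825 + 90 + 60 + 55 + 110 + 75 = 1215.
(Supply check: Ithaca ships 120; Provo ships 10; Quincy ships 60; Dover ships 15.)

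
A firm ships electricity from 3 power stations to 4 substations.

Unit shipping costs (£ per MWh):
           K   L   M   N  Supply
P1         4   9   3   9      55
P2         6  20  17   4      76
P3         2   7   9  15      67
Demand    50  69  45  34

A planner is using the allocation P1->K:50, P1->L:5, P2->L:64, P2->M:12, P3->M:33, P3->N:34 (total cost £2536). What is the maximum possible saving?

Current plan cost = 50·4 + 5·9 + 64·20 + 12·17 + 33·9 + 34·15 = £2536.
Optimal plan:
  P1–L: 10 × £9 = £90
  P1–M: 45 × £3 = £135
  P2–K: 42 × £6 = £252
  P2–N: 34 × £4 = £136
  P3–K: 8 × £2 = £16
  P3–L: 59 × £7 = £413
Optimal cost = £1042.
Saving = 2536 − 1042 = £1494.

1494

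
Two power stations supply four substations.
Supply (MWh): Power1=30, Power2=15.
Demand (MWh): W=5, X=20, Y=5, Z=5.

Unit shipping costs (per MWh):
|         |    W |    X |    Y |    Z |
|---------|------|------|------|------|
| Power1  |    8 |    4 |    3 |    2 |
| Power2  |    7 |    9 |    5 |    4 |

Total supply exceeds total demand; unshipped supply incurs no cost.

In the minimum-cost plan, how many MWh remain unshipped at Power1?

0

Minimum-cost shipments:
  Power1->X: 20 × 4 = 80
  Power1->Y: 5 × 3 = 15
  Power1->Z: 5 × 2 = 10
  Power2->W: 5 × 7 = 35
Total cost = 140.
Power1 ships 30 of its 30, leaving 0.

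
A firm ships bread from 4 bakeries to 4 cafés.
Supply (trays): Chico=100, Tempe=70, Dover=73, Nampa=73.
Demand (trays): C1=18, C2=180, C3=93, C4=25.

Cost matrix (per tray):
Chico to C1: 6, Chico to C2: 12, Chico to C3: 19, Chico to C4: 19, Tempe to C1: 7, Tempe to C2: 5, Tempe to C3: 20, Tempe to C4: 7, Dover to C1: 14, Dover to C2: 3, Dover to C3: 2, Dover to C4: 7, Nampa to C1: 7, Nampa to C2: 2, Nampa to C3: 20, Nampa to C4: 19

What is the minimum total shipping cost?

1924

Optimal allocation:
  Chico->C1: 18 × 6 = 108
  Chico->C2: 62 × 12 = 744
  Chico->C3: 20 × 19 = 380
  Tempe->C2: 45 × 5 = 225
  Tempe->C4: 25 × 7 = 175
  Dover->C3: 73 × 2 = 146
  Nampa->C2: 73 × 2 = 146
Total = 108 + 744 + 380 + 225 + 175 + 146 + 146 = 1924.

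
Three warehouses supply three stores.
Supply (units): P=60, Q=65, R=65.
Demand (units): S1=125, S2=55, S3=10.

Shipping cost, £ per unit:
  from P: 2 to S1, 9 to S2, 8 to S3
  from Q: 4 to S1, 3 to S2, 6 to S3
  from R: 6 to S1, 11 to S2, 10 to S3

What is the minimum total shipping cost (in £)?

A cheapest plan:
  P→S1: 60 × £2 = £120
  Q→S2: 55 × £3 = £165
  Q→S3: 10 × £6 = £60
  R→S1: 65 × £6 = £390
Total = 120 + 165 + 60 + 390 = £735.
(Supply check: P ships 60; Q ships 65; R ships 65.)

735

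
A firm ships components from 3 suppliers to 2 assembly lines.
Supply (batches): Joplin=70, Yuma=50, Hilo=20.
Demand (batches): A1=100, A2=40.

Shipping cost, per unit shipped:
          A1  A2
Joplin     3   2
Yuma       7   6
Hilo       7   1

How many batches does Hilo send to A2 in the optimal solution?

20

Optimal shipments:
  Joplin to A1: 50 × 3 = 150
  Joplin to A2: 20 × 2 = 40
  Yuma to A1: 50 × 7 = 350
  Hilo to A2: 20 × 1 = 20
Total cost = 560.
So Hilo→A2 carries 20 batches.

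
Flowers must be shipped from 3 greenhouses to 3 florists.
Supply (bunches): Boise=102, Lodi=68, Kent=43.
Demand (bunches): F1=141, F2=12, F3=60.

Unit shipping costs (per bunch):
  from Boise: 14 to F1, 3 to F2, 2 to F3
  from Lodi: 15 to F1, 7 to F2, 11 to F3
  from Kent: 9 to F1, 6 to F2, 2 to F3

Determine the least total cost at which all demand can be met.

Optimal allocation:
  Boise->F1: 30 × 14 = 420
  Boise->F2: 12 × 3 = 36
  Boise->F3: 60 × 2 = 120
  Lodi->F1: 68 × 15 = 1020
  Kent->F1: 43 × 9 = 387
Total = 420 + 36 + 120 + 1020 + 387 = 1983.
(Supply check: Boise ships 102; Lodi ships 68; Kent ships 43.)

1983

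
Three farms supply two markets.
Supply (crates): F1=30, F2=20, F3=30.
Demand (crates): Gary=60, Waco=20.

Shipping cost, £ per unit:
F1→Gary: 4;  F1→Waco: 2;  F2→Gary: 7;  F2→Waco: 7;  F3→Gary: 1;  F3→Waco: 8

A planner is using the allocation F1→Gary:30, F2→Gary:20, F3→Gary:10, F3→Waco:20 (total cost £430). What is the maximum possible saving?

Current plan cost = 30·4 + 20·7 + 10·1 + 20·8 = £430.
Optimal plan:
  F1–Gary: 10 × £4 = £40
  F1–Waco: 20 × £2 = £40
  F2–Gary: 20 × £7 = £140
  F3–Gary: 30 × £1 = £30
Optimal cost = £250.
Saving = 430 − 250 = £180.

180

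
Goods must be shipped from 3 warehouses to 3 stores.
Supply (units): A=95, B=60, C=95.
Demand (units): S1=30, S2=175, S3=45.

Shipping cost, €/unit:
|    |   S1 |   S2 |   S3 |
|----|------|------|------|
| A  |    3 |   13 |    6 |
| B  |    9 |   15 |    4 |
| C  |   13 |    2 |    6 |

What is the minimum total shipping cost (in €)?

1530

One minimum-cost allocation:
  A to S1: 30 × €3 = €90
  A to S2: 65 × €13 = €845
  B to S2: 15 × €15 = €225
  B to S3: 45 × €4 = €180
  C to S2: 95 × €2 = €190
Total = 90 + 845 + 225 + 180 + 190 = €1530.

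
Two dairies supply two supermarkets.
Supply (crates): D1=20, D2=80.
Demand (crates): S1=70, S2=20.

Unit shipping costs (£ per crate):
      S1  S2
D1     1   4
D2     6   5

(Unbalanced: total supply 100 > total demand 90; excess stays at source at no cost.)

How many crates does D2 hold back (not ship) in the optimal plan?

10

An optimal plan:
  D1–S1: 20 × £1 = £20
  D2–S1: 50 × £6 = £300
  D2–S2: 20 × £5 = £100
Total cost = £420.
D2 ships 70 of its 80, leaving 10.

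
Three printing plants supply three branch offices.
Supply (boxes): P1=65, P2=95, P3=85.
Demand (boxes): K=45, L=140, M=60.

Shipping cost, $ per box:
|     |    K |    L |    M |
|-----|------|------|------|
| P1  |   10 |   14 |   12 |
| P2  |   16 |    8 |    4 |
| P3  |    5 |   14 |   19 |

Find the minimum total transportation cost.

A cheapest plan:
  P1–L: 65 boxes
  P2–L: 35 boxes
  P2–M: 60 boxes
  P3–K: 45 boxes
  P3–L: 40 boxes
Total cost = $2215.

2215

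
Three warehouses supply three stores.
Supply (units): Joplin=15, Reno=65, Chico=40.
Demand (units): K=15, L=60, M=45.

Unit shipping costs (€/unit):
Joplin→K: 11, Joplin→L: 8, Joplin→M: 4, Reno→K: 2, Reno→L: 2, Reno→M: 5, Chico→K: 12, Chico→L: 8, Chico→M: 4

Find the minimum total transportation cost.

390

One minimum-cost allocation:
  Joplin to L: 10 × €8 = €80
  Joplin to M: 5 × €4 = €20
  Reno to K: 15 × €2 = €30
  Reno to L: 50 × €2 = €100
  Chico to M: 40 × €4 = €160
Total = 80 + 20 + 30 + 100 + 160 = €390.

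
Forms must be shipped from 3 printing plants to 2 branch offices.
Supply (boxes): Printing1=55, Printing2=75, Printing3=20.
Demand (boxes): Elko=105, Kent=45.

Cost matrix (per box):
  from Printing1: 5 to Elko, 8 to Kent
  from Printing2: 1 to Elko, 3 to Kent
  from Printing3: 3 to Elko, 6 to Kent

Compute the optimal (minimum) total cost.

A cheapest plan:
  Printing1–Elko: 55 boxes
  Printing2–Elko: 30 boxes
  Printing2–Kent: 45 boxes
  Printing3–Elko: 20 boxes
Total cost = 500.
(Supply check: Printing1 ships 55; Printing2 ships 75; Printing3 ships 20.)

500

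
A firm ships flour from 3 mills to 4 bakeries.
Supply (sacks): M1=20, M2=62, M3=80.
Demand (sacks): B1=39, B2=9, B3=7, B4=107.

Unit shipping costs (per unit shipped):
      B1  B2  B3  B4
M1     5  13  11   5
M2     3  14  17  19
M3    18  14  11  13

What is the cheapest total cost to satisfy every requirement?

One minimum-cost allocation:
  M1→B4: 20 × 5 = 100
  M2→B1: 39 × 3 = 117
  M2→B2: 9 × 14 = 126
  M2→B4: 14 × 19 = 266
  M3→B3: 7 × 11 = 77
  M3→B4: 73 × 13 = 949
Total = 100 + 117 + 126 + 266 + 77 + 949 = 1635.
(Supply check: M1 ships 20; M2 ships 62; M3 ships 80.)

1635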